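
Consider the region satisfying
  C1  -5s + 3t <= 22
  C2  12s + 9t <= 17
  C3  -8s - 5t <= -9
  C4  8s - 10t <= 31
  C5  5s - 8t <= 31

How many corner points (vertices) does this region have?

3

Pairwise boundary intersections that survive every other constraint:
  (-1/3, 7/3)
  (449/192, -59/48)
  (49/24, -22/15)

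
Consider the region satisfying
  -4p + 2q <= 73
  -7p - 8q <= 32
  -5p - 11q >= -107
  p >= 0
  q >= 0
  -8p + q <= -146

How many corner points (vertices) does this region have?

3

Intersecting each pair of boundary lines and keeping only the points that satisfy every inequality leaves:
  (107/5, 0)
  (571/31, 42/31)
  (73/4, 0)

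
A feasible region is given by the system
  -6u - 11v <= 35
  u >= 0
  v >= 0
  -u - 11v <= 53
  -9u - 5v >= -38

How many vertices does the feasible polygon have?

3

Intersecting each pair of boundary lines and keeping only the points that satisfy every inequality leaves:
  (0, 0)
  (0, 38/5)
  (38/9, 0)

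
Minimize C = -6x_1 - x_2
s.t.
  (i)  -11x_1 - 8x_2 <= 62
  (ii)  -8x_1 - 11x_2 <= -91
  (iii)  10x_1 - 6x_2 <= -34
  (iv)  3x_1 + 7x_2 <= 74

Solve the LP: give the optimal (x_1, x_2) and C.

x_1 = 103/44, x_2 = 421/44, minimum C = -1039/44

Feasible corners and C = -6x_1 - x_2:
  (86/79, 591/79) → C = -1107/79
  (-177/23, 319/23) → C = 743/23
  (103/44, 421/44) → C = -1039/44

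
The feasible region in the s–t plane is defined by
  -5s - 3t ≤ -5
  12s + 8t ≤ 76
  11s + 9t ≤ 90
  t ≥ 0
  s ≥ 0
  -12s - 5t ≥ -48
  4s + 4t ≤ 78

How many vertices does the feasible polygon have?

5

Of the 21 pairwise boundary intersections, those satisfying every inequality are:
  (1, 0)
  (0, 5/3)
  (0, 19/2)
  (1/9, 28/3)
  (4, 0)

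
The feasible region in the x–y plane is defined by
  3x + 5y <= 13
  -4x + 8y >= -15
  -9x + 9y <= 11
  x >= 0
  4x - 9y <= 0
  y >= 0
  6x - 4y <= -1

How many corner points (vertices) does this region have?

Pairwise boundary intersections that survive every other constraint:
  (31/36, 25/12)
  (47/42, 27/14)
  (0, 11/9)
  (0, 1/4)

4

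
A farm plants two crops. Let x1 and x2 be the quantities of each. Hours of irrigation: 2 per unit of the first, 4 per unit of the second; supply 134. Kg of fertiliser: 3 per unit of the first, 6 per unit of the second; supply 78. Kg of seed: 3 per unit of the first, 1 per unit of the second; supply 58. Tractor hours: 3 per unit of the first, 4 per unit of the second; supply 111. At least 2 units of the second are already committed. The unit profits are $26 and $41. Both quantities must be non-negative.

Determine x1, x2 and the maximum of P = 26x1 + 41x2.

Corner points and P = 26x1 + 41x2:
  (0, 13) → P = 533
  (0, 2) → P = 82
  (18, 4) → P = 632
  (56/3, 2) → P = 1702/3

The binding constraints are 3x1 + 6x2 = 78 and 3x1 + x2 = 58.
Solving simultaneously gives x1 = 18, x2 = 4.

x1 = 18, x2 = 4, maximum P = 632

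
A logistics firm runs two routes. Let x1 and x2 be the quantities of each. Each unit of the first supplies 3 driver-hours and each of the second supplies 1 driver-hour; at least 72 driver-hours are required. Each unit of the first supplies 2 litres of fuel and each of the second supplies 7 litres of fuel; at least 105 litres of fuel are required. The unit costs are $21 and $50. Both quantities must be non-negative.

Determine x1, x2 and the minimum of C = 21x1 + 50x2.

x1 = 21, x2 = 9, minimum C = 891

The feasible region is unbounded (it extends along (0, 1), (1, 0)), but C strictly increases along every unbounded feasible direction, so there is no improving ray and the minimum is attained at a vertex.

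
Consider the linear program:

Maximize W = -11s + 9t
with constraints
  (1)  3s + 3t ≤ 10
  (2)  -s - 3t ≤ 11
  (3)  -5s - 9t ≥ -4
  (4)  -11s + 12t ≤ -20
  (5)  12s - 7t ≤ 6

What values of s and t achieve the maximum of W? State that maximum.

s = -8/5, t = -47/15, maximum W = -53/5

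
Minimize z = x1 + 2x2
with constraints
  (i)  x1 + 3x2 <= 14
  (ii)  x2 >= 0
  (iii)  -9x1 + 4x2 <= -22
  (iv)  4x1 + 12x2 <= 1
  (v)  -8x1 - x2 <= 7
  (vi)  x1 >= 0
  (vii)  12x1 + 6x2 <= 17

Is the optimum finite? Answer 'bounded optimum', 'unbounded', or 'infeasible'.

infeasible

The boundaries x2 = 0 and 4x1 + 12x2 = 1 meet at (1/4, 0), but that point violates -9x1 + 4x2 ≤ -22. Every candidate vertex is excluded by some other constraint, so the feasible region is empty.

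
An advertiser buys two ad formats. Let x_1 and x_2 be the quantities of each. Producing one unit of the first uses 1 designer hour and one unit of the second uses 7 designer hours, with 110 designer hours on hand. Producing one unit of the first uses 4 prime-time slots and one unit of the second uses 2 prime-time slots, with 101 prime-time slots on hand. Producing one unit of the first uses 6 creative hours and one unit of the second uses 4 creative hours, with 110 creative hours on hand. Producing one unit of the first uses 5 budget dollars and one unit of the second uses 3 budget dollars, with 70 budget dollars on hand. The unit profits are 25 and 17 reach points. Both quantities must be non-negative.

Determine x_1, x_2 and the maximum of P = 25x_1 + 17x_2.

x_1 = 5, x_2 = 15, maximum P = 380

Extreme points and P = 25x_1 + 17x_2:
  (0, 0) → P = 0
  (0, 110/7) → P = 1870/7
  (14, 0) → P = 350
  (5, 15) → P = 380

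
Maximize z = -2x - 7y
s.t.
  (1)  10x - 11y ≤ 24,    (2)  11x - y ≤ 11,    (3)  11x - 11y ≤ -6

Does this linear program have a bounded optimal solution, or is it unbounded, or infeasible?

unbounded

From the feasible point (-30, -324/11), moving in the direction (-11, -10) keeps every constraint satisfied while z increases without bound.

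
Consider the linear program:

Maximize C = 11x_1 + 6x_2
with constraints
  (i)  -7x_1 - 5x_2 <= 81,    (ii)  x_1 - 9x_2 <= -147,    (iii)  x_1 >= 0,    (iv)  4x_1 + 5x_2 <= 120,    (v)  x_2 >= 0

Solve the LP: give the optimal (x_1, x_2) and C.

Feasible corners and C = 11x_1 + 6x_2:
  (0, 49/3) → C = 98
  (345/41, 708/41) → C = 8043/41
  (0, 24) → C = 144

At the optimal vertex, x_1 - 9x_2 = -147 and 4x_1 + 5x_2 = 120.
Solving simultaneously gives x_1 = 345/41, x_2 = 708/41.

x_1 = 345/41, x_2 = 708/41, maximum C = 8043/41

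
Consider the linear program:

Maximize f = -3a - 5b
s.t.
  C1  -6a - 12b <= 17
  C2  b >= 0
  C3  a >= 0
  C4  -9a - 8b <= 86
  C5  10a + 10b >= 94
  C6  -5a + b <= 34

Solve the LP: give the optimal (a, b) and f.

a = 47/5, b = 0, maximum f = -141/5

Vertices and f = -3a - 5b:
  (47/5, 0) → f = -141/5
  (0, 47/5) → f = -47
  (0, 34) → f = -170
The feasible region is unbounded (it extends along (1, 5), (1, 0)), but f strictly decreases along every unbounded feasible direction, so there is no improving ray and the maximum is attained at a vertex.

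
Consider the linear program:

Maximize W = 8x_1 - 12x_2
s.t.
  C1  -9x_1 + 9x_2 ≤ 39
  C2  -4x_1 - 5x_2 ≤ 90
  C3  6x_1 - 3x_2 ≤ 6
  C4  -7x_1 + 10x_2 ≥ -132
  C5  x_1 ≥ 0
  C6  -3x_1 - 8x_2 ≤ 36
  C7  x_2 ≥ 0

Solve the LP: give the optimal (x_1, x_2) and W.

Extreme points and W = 8x_1 - 12x_2:
  (19/3, 32/3) → W = -232/3
  (0, 13/3) → W = -52
  (1, 0) → W = 8
  (0, 0) → W = 0

At the optimal vertex, 6x_1 - 3x_2 = 6 and x_2 = 0.
Solving simultaneously gives x_1 = 1, x_2 = 0.

x_1 = 1, x_2 = 0, maximum W = 8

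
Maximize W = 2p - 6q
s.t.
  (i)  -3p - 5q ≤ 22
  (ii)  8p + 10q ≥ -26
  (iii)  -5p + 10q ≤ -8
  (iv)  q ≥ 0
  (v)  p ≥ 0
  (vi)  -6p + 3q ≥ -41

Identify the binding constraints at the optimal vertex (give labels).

(iv) and (vi)

Vertices and W = 2p - 6q:
  (8/5, 0) → W = 16/5
  (386/45, 157/45) → W = -34/9
  (41/6, 0) → W = 41/3

The maximum is at (41/6, 0). Substituting into each constraint, equality holds for (iv) and (vi); the remaining constraints have slack.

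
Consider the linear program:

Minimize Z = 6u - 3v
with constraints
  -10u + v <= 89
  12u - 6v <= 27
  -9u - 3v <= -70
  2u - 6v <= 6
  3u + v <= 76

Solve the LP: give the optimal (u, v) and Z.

Extreme points and Z = 6u - 3v:
  (-197/39, 1501/39) → Z = -1895/13
  (-1, 79) → Z = -243
  (167/30, 199/30) → Z = 27/2
  (161/10, 277/10) → Z = 27/2

At the optimal vertex, -10u + v = 89 and 3u + v = 76.
Solving simultaneously gives u = -1, v = 79.

u = -1, v = 79, minimum Z = -243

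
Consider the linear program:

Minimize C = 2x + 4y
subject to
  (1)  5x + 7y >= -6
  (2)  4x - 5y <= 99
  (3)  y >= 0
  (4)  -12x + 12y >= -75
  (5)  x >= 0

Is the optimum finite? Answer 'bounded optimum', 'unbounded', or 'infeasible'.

Corner points and C = 2x + 4y:
  (25/4, 0) → C = 25/2
  (0, 0) → C = 0
The feasible region has finitely many vertices and no improving ray; the minimum is 0 at (0, 0).

bounded optimum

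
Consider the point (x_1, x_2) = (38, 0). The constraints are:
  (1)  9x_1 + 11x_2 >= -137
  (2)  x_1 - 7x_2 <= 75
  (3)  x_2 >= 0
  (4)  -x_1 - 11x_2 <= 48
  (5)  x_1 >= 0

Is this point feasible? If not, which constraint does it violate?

feasible

(1): 342 ≥ -137 ✓
(2): 38 ≤ 75 ✓
(3): 0 ≥ 0 ✓
(4): -38 ≤ 48 ✓
(5): 38 ≥ 0 ✓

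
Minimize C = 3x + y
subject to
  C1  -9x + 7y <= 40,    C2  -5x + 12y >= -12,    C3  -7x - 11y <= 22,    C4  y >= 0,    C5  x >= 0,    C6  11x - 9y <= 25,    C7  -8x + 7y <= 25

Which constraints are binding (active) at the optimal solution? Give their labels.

C4 and C5

Feasible corners and C = 3x + y:
  (0, 0) → C = 0
  (25/11, 0) → C = 75/11
  (0, 25/7) → C = 25/7
  (80, 95) → C = 335

The minimum is at (0, 0). Substituting into each constraint, equality holds for C4 and C5; the remaining constraints have slack.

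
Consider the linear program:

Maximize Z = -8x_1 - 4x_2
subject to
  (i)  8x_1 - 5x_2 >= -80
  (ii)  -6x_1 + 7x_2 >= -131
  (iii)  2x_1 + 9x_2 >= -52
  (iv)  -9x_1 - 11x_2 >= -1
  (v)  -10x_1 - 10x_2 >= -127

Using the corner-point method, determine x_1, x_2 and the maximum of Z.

x_1 = -490/41, x_2 = -128/41, maximum Z = 4432/41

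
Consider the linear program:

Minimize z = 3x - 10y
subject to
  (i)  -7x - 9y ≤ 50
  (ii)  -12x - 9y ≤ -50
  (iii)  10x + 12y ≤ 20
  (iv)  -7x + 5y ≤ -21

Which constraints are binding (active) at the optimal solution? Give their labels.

(ii) and (iii)

Feasible corners and z = 3x - 10y:
  (20, -190/9) → z = 2440/9
  (130, -320/3) → z = 4370/3
  (70/9, -130/27) → z = 1930/27

The minimum is at (70/9, -130/27). Substituting into each constraint, equality holds for (ii) and (iii); the remaining constraints have slack.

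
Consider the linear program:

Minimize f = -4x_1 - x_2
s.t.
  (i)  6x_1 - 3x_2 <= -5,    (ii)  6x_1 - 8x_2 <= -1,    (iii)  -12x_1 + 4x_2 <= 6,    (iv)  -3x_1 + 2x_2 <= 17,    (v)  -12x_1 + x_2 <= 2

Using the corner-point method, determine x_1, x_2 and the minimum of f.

x_1 = 41/3, x_2 = 29, minimum f = -251/3

Corner points and f = -4x_1 - x_2:
  (1/6, 2) → f = -8/3
  (41/3, 29) → f = -251/3
  (14/3, 31/2) → f = -205/6

The binding constraints are 6x_1 - 3x_2 = -5 and -3x_1 + 2x_2 = 17.
Solving simultaneously gives x_1 = 41/3, x_2 = 29.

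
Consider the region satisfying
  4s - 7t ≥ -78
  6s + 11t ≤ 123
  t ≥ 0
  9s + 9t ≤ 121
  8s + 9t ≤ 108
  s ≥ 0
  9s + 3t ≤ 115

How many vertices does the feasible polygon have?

6

Intersecting each pair of boundary lines and keeping only the points that satisfy every inequality leaves:
  (3/86, 480/43)
  (0, 78/7)
  (81/34, 168/17)
  (0, 0)
  (115/9, 0)
  (237/19, 52/57)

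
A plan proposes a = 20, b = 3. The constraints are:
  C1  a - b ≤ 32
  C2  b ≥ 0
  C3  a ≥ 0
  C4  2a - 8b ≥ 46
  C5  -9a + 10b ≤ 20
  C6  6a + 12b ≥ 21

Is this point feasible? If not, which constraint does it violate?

not feasible — violates C4

Constraint C4: 2a - 8b = 16, which is not ≥ 46. All other constraints are satisfied.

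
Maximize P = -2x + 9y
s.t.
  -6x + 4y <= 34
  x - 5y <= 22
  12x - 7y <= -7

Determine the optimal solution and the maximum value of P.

x = 35, y = 61, maximum P = 479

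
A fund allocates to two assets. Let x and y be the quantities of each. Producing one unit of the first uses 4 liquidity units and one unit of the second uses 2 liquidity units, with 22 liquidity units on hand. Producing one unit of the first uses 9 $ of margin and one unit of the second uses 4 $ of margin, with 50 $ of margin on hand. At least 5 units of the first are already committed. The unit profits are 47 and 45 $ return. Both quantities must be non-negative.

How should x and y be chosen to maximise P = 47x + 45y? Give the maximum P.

Corner points and P = 47x + 45y:
  (11/2, 0) → P = 517/2
  (5, 0) → P = 235
  (5, 1) → P = 280

x = 5, y = 1, maximum P = 280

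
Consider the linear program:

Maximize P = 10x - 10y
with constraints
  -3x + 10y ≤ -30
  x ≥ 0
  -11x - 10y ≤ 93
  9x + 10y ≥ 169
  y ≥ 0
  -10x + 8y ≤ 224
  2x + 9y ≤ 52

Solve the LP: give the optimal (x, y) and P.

Vertices and P = 10x - 10y:
  (199/12, 79/40) → P = 1753/12
  (790/47, 96/47) → P = 6940/47
  (169/9, 0) → P = 1690/9
  (26, 0) → P = 260

The binding constraints are y = 0 and 2x + 9y = 52.
Solving simultaneously gives x = 26, y = 0.

x = 26, y = 0, maximum P = 260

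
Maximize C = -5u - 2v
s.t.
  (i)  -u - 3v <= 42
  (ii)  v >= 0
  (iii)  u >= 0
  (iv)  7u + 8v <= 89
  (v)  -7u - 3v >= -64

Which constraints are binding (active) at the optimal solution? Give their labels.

(ii) and (iii)

Feasible corners and C = -5u - 2v:
  (0, 0) → C = 0
  (64/7, 0) → C = -320/7
  (0, 89/8) → C = -89/4
  (7, 5) → C = -45

The maximum is at (0, 0). Substituting into each constraint, equality holds for (ii) and (iii); the remaining constraints have slack.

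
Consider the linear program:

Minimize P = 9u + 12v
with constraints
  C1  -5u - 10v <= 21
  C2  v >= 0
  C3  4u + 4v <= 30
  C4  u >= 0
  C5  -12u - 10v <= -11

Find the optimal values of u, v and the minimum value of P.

u = 11/12, v = 0, minimum P = 33/4

Corner points and P = 9u + 12v:
  (15/2, 0) → P = 135/2
  (11/12, 0) → P = 33/4
  (0, 15/2) → P = 90
  (0, 11/10) → P = 66/5

The binding constraints are v = 0 and -12u - 10v = -11.
Solving simultaneously gives u = 11/12, v = 0.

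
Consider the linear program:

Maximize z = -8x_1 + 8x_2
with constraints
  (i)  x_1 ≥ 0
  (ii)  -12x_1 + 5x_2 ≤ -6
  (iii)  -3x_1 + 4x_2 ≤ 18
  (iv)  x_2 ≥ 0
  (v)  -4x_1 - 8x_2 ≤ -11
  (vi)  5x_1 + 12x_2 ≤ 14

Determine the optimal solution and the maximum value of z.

x_1 = 5/2, x_2 = 1/8, maximum z = -19

The binding constraints are -4x_1 - 8x_2 = -11 and 5x_1 + 12x_2 = 14.
Solving simultaneously gives x_1 = 5/2, x_2 = 1/8.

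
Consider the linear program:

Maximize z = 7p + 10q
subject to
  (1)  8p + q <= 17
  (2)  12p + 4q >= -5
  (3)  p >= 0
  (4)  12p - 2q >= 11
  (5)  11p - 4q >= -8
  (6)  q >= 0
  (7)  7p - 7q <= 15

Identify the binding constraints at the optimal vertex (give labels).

(1) and (4)

Feasible corners and z = 7p + 10q:
  (45/28, 29/7) → z = 1475/28
  (17/8, 0) → z = 119/8
  (11/12, 0) → z = 77/12

The maximum is at (45/28, 29/7). Substituting into each constraint, equality holds for (1) and (4); the remaining constraints have slack.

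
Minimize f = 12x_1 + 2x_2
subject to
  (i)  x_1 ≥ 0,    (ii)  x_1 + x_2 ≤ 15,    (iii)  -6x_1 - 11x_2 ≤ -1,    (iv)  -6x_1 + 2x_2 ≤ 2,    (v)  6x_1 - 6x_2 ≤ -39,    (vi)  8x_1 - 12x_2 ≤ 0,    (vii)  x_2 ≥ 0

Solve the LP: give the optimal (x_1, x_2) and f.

Extreme points and f = 12x_1 + 2x_2:
  (7/2, 23/2) → f = 65
  (17/4, 43/4) → f = 145/2
  (11/4, 37/4) → f = 103/2

The binding constraints are -6x_1 + 2x_2 = 2 and 6x_1 - 6x_2 = -39.
Solving simultaneously gives x_1 = 11/4, x_2 = 37/4.

x_1 = 11/4, x_2 = 37/4, minimum f = 103/2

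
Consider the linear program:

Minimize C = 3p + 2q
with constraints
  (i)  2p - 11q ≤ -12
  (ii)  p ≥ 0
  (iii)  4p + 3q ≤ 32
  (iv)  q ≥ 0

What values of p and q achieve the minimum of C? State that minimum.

p = 0, q = 12/11, minimum C = 24/11

The binding constraints are 2p - 11q = -12 and p = 0.
Solving simultaneously gives p = 0, q = 12/11.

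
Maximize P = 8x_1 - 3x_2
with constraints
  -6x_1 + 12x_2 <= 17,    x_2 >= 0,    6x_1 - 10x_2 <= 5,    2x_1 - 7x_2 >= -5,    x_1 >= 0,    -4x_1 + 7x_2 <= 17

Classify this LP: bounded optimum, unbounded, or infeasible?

bounded optimum

Feasible corners and P = 8x_1 - 3x_2:
  (5/6, 0) → P = 20/3
  (0, 0) → P = 0
  (85/22, 20/11) → P = 280/11
  (0, 5/7) → P = -15/7
The feasible region has finitely many vertices and no improving ray; the maximum is 280/11 at (85/22, 20/11).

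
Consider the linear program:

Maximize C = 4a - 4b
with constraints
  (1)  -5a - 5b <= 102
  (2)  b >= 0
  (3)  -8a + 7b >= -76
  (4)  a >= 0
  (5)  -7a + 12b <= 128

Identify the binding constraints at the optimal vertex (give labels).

Extreme points and C = 4a - 4b:
  (19/2, 0) → C = 38
  (0, 0) → C = 0
  (1808/47, 1556/47) → C = 1008/47
  (0, 32/3) → C = -128/3

The maximum is at (19/2, 0). Substituting into each constraint, equality holds for (2) and (3); the remaining constraints have slack.

(2) and (3)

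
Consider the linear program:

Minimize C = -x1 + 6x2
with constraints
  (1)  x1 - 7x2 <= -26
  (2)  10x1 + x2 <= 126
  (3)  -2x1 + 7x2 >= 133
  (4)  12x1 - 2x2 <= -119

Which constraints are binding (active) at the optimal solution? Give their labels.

Feasible corners and C = -x1 + 6x2:
  (-107, -81/7) → C = 263/7
  (133/32, 1351/16) → C = 16079/32
  (-567/80, 679/40) → C = 1743/16
The feasible region is unbounded (it extends along (-7, -1), (-1, 10)), but C strictly increases along every unbounded feasible direction, so there is no improving ray and the minimum is attained at a vertex.

The minimum is at (-107, -81/7). Substituting into each constraint, equality holds for (1) and (3); the remaining constraints have slack.

(1) and (3)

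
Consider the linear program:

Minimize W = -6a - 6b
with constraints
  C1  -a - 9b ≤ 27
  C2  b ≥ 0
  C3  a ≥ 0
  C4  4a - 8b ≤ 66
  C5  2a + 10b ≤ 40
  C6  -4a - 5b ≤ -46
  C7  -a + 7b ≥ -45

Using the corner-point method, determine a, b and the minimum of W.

Extreme points and W = -6a - 6b:
  (33/2, 0) → W = -99
  (23/2, 0) → W = -69
  (35/2, 1/2) → W = -108
  (26/3, 34/15) → W = -328/5

The binding constraints are 4a - 8b = 66 and 2a + 10b = 40.
Solving simultaneously gives a = 35/2, b = 1/2.

a = 35/2, b = 1/2, minimum W = -108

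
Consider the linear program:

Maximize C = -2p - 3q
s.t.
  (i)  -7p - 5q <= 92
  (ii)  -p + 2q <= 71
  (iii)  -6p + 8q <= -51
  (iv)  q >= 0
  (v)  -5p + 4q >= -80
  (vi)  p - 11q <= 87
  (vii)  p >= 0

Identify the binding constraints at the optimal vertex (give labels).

Extreme points and C = -2p - 3q:
  (17/2, 0) → C = -17
  (109/4, 225/16) → C = -1547/16
  (16, 0) → C = -32

The maximum is at (17/2, 0). Substituting into each constraint, equality holds for (iii) and (iv); the remaining constraints have slack.

(iii) and (iv)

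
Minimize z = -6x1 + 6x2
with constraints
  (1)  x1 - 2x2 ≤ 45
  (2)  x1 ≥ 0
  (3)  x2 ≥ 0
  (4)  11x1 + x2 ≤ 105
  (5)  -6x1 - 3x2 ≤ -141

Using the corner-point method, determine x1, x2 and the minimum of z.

Feasible corners and z = -6x1 + 6x2:
  (0, 105) → z = 630
  (0, 47) → z = 282
  (58/9, 307/9) → z = 166

x1 = 58/9, x2 = 307/9, minimum z = 166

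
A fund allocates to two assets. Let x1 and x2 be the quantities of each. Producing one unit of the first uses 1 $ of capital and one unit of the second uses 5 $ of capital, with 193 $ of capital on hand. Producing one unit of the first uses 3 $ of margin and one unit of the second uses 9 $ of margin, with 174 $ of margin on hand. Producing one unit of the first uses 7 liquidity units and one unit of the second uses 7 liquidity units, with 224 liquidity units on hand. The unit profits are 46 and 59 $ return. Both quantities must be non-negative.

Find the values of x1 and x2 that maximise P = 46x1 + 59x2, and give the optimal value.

x1 = 19, x2 = 13, maximum P = 1641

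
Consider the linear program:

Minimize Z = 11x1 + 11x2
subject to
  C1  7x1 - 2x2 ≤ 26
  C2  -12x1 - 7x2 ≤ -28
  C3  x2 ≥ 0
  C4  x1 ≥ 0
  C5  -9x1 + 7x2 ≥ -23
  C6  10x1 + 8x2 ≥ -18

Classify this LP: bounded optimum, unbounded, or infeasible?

Corner points and Z = 11x1 + 11x2:
  (136/31, 73/31) → Z = 2299/31
  (7/3, 0) → Z = 77/3
  (0, 4) → Z = 44
  (23/9, 0) → Z = 253/9
The feasible region has finitely many vertices and no improving ray; the minimum is 77/3 at (7/3, 0).

bounded optimum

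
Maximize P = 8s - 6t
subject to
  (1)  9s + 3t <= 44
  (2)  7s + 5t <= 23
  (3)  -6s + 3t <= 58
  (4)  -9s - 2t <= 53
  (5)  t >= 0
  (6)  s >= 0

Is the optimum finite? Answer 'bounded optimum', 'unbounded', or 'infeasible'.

bounded optimum

Vertices and P = 8s - 6t:
  (23/7, 0) → P = 184/7
  (0, 23/5) → P = -138/5
  (0, 0) → P = 0
The feasible region has finitely many vertices and no improving ray; the maximum is 184/7 at (23/7, 0).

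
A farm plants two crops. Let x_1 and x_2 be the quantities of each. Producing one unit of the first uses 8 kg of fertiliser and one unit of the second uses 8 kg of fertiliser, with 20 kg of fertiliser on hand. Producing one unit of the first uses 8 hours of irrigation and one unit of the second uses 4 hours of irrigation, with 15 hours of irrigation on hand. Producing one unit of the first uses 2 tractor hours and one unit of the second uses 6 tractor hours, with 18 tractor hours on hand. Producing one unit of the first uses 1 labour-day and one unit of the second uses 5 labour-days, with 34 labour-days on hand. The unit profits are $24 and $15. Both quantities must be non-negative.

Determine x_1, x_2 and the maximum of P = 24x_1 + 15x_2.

x_1 = 5/4, x_2 = 5/4, maximum P = 195/4

Extreme points and P = 24x_1 + 15x_2:
  (0, 0) → P = 0
  (0, 5/2) → P = 75/2
  (15/8, 0) → P = 45
  (5/4, 5/4) → P = 195/4

The binding constraints are 8x_1 + 8x_2 = 20 and 8x_1 + 4x_2 = 15.
Solving simultaneously gives x_1 = 5/4, x_2 = 5/4.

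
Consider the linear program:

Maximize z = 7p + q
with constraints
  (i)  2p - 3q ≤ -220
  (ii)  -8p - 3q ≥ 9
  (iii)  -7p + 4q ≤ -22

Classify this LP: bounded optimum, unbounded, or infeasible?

infeasible

The boundaries 2p - 3q = -220 and -8p - 3q = 9 meet at (-229/10, 871/15), but that point violates -7p + 4q ≤ -22. Every candidate vertex is excluded by some other constraint, so the feasible region is empty.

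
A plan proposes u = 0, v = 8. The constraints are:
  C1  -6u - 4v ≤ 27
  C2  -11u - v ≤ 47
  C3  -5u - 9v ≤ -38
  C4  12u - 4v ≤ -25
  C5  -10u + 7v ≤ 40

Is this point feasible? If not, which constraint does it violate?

Constraint C5: -10u + 7v = 56, which is not ≤ 40. All other constraints are satisfied.

not feasible — violates C5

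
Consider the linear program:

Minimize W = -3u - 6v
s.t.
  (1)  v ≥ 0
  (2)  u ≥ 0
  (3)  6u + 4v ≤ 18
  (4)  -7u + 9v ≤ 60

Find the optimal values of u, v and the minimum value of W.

u = 0, v = 9/2, minimum W = -27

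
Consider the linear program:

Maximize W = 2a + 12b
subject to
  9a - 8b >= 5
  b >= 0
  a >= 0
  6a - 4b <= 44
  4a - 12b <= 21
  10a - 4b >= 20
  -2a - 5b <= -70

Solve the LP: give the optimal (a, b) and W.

a = 83/3, b = 61/2, maximum W = 1264/3

Corner points and W = 2a + 12b:
  (83/3, 61/2) → W = 1264/3
  (585/61, 620/61) → W = 8610/61
  (250/19, 166/19) → W = 2492/19

At the optimal vertex, 9a - 8b = 5 and 6a - 4b = 44.
Solving simultaneously gives a = 83/3, b = 61/2.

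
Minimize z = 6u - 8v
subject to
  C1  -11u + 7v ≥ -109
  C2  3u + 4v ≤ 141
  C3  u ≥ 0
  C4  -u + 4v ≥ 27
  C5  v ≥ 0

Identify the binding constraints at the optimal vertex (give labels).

C2 and C3

Corner points and z = 6u - 8v:
  (1423/65, 1224/65) → z = -1254/65
  (625/37, 406/37) → z = 502/37
  (0, 141/4) → z = -282
  (0, 27/4) → z = -54

The minimum is at (0, 141/4). Substituting into each constraint, equality holds for C2 and C3; the remaining constraints have slack.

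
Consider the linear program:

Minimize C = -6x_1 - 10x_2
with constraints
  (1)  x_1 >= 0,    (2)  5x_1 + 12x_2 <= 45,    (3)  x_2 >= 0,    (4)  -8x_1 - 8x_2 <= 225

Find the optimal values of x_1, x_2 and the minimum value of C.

Corner points and C = -6x_1 - 10x_2:
  (0, 15/4) → C = -75/2
  (0, 0) → C = 0
  (9, 0) → C = -54

x_1 = 9, x_2 = 0, minimum C = -54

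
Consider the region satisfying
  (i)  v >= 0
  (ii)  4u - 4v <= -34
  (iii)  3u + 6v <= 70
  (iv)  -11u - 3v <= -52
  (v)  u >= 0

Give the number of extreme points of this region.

Intersecting each pair of boundary lines and keeping only the points that satisfy every inequality leaves:
  (19/9, 191/18)
  (53/28, 291/28)
  (34/19, 614/57)

3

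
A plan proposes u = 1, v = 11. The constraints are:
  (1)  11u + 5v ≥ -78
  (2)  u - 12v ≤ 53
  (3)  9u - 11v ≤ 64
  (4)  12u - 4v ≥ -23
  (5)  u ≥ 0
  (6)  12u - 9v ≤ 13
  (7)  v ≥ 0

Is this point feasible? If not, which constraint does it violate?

not feasible — violates (4)

Constraint (4): 12u - 4v = -32, which is not ≥ -23. All other constraints are satisfied.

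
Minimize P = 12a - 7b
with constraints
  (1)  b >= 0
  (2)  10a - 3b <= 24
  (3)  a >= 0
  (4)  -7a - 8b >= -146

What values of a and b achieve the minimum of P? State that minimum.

Extreme points and P = 12a - 7b:
  (12/5, 0) → P = 144/5
  (0, 0) → P = 0
  (630/101, 1292/101) → P = -1484/101
  (0, 73/4) → P = -511/4

a = 0, b = 73/4, minimum P = -511/4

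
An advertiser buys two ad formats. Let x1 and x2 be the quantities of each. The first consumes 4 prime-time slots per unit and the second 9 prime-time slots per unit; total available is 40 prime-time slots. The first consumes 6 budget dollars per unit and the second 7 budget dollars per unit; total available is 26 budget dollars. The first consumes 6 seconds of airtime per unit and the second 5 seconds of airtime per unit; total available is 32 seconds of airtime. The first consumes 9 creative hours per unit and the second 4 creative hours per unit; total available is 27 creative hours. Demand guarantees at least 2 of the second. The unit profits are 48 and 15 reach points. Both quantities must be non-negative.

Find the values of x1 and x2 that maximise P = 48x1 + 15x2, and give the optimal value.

The binding constraints are 6x1 + 7x2 = 26 and x2 = 2.
Solving simultaneously gives x1 = 2, x2 = 2.

x1 = 2, x2 = 2, maximum P = 126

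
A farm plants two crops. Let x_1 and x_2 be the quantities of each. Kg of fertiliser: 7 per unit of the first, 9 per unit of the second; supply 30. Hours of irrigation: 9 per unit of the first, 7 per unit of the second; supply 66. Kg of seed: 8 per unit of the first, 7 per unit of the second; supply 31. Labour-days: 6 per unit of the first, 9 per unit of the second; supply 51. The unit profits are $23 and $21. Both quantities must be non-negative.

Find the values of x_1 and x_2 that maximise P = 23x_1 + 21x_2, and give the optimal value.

Extreme points and P = 23x_1 + 21x_2:
  (0, 0) → P = 0
  (0, 10/3) → P = 70
  (31/8, 0) → P = 713/8
  (3, 1) → P = 90

x_1 = 3, x_2 = 1, maximum P = 90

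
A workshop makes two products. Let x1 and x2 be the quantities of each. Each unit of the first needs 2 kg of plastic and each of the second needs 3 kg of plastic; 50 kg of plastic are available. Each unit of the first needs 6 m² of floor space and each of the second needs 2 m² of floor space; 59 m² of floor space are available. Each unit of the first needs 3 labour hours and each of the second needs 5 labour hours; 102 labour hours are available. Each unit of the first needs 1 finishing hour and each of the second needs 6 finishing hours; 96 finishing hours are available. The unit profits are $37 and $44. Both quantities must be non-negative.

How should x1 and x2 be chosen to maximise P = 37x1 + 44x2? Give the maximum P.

x1 = 11/2, x2 = 13, maximum P = 1551/2

Extreme points and P = 37x1 + 44x2:
  (0, 0) → P = 0
  (0, 16) → P = 704
  (59/6, 0) → P = 2183/6
  (11/2, 13) → P = 1551/2
  (4/3, 142/9) → P = 6692/9

At the optimal vertex, 2x1 + 3x2 = 50 and 6x1 + 2x2 = 59.
Solving simultaneously gives x1 = 11/2, x2 = 13.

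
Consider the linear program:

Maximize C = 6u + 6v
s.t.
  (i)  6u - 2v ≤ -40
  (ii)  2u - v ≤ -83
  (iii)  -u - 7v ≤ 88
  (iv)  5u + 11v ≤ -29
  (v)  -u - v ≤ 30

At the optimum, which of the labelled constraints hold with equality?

Corner points and C = 6u + 6v:
  (-314/9, 119/9) → C = -130
  (-113/3, 23/3) → C = -180
  (-301/6, 121/6) → C = -180

The maximum is at (-314/9, 119/9). Substituting into each constraint, equality holds for (ii) and (iv); the remaining constraints have slack.

(ii) and (iv)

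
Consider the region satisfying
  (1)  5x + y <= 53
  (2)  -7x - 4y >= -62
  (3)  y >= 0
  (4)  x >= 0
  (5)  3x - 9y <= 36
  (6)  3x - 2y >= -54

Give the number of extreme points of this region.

The feasible vertices (each the meet of two boundaries and inside every other half-plane) are:
  (62/7, 0)
  (0, 31/2)
  (0, 0)

3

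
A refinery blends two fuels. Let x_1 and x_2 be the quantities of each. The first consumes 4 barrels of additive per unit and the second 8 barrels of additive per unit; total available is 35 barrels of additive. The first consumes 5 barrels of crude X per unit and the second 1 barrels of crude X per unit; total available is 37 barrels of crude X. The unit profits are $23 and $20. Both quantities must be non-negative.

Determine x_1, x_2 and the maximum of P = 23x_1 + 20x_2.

x_1 = 29/4, x_2 = 3/4, maximum P = 727/4

Corner points and P = 23x_1 + 20x_2:
  (0, 0) → P = 0
  (0, 35/8) → P = 175/2
  (37/5, 0) → P = 851/5
  (29/4, 3/4) → P = 727/4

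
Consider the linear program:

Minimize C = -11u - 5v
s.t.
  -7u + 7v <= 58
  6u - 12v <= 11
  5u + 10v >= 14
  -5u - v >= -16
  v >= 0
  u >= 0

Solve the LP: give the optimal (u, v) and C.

u = 9/7, v = 67/7, minimum C = -62

Extreme points and C = -11u - 5v:
  (9/7, 67/7) → C = -62
  (0, 58/7) → C = -290/7
  (139/60, 29/120) → C = -3203/120
  (203/66, 41/66) → C = -1219/33
  (0, 7/5) → C = -7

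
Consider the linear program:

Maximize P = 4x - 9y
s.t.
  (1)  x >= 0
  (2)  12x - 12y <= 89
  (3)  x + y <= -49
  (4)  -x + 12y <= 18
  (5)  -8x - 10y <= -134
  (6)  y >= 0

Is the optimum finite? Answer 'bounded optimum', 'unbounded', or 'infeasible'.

infeasible

The boundaries -8x - 10y = -134 and y = 0 meet at (67/4, 0), but that point violates 12x - 12y ≤ 89. Every candidate vertex is excluded by some other constraint, so the feasible region is empty.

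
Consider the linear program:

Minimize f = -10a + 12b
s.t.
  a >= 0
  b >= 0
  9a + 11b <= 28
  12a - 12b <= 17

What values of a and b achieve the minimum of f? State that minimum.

a = 17/12, b = 0, minimum f = -85/6

Extreme points and f = -10a + 12b:
  (0, 0) → f = 0
  (0, 28/11) → f = 336/11
  (17/12, 0) → f = -85/6
  (523/240, 61/80) → f = -1517/120

The binding constraints are b = 0 and 12a - 12b = 17.
Solving simultaneously gives a = 17/12, b = 0.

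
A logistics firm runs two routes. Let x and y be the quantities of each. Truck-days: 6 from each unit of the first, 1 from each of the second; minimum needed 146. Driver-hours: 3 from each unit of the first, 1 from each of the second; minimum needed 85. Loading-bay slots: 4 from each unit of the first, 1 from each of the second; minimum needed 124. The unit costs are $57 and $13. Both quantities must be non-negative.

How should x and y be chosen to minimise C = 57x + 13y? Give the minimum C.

Feasible corners and C = 57x + 13y:
  (0, 146) → C = 1898
  (31, 0) → C = 1767
  (11, 80) → C = 1667
The feasible region is unbounded (it extends along (0, 1), (1, 0)), but C strictly increases along every unbounded feasible direction, so there is no improving ray and the minimum is attained at a vertex.

The optimum lies where 6x + y = 146 and 4x + y = 124.
Solving simultaneously gives x = 11, y = 80.

x = 11, y = 80, minimum C = 1667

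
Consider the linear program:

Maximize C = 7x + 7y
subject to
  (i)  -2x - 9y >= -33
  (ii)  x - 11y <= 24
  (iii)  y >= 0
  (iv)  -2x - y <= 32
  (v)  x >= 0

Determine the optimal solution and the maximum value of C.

x = 33/2, y = 0, maximum C = 231/2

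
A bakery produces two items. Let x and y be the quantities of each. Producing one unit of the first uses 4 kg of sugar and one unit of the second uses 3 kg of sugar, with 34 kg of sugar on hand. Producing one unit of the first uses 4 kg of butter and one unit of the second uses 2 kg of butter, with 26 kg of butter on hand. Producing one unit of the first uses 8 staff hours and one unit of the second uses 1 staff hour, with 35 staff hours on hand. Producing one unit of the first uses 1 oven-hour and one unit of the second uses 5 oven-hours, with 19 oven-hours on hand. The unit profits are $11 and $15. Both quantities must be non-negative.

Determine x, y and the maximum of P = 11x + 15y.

x = 4, y = 3, maximum P = 89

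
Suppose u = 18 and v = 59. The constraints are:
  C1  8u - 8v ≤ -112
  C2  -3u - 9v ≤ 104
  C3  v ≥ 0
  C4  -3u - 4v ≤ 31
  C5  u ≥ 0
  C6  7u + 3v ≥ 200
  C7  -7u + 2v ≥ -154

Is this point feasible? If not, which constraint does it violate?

C1: -328 ≤ -112 ✓
C2: -585 ≤ 104 ✓
C3: 59 ≥ 0 ✓
C4: -290 ≤ 31 ✓
C5: 18 ≥ 0 ✓
C6: 303 ≥ 200 ✓
C7: -8 ≥ -154 ✓

feasible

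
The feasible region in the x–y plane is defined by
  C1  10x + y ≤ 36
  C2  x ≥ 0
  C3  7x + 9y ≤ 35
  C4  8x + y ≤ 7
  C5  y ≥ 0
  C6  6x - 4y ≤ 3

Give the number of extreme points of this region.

Pairwise boundary intersections that survive every other constraint:
  (0, 35/9)
  (0, 0)
  (28/65, 231/65)
  (31/38, 9/19)
  (1/2, 0)

5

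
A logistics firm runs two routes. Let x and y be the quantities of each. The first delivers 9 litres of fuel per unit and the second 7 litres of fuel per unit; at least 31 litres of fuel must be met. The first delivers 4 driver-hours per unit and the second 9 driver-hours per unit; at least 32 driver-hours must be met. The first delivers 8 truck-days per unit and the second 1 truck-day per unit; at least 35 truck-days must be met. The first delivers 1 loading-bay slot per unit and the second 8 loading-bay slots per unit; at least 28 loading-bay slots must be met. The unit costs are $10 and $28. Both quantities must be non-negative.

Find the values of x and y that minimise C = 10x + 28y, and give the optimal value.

Vertices and C = 10x + 28y:
  (0, 35) → C = 980
  (28, 0) → C = 280
  (4, 3) → C = 124
The feasible region is unbounded (it extends along (0, 1), (1, 0)), but C strictly increases along every unbounded feasible direction, so there is no improving ray and the minimum is attained at a vertex.

x = 4, y = 3, minimum C = 124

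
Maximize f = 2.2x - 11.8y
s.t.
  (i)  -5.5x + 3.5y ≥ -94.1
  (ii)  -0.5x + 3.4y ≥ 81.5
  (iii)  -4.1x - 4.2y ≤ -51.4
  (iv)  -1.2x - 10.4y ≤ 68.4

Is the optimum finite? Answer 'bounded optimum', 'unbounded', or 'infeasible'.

bounded optimum

Vertices and f = 2.2x - 11.8y:
  (20173/565, 3302/113) → f = -752187/2825
  (-8377/802, 35985/1604) → f = -2307409/8020
The feasible region has finitely many vertices and no improving ray; the maximum is -752187/2825 at (20173/565, 3302/113).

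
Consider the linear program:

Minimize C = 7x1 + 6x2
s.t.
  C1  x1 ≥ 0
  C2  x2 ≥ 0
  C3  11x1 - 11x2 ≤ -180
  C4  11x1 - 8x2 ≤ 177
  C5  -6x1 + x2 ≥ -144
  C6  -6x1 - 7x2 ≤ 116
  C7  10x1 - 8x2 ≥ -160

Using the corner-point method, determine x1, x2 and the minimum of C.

x1 = 0, x2 = 180/11, minimum C = 1080/11

Feasible corners and C = 7x1 + 6x2:
  (0, 180/11) → C = 1080/11
  (0, 20) → C = 120
  (1764/55, 2664/55) → C = 28332/55
  (656/19, 1200/19) → C = 11792/19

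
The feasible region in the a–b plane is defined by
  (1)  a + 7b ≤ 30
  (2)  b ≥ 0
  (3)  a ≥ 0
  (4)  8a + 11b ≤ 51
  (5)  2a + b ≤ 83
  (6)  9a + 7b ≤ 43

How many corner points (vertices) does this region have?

Pairwise boundary intersections that survive every other constraint:
  (0, 30/7)
  (3/5, 21/5)
  (0, 0)
  (43/9, 0)
  (116/43, 115/43)

5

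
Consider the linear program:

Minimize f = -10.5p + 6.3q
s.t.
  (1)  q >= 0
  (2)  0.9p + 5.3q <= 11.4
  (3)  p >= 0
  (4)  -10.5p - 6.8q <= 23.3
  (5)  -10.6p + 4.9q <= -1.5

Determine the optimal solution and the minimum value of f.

p = 38/3, q = 0, minimum f = -133

Extreme points and f = -10.5p + 6.3q:
  (38/3, 0) → f = -133
  (15/106, 0) → f = -315/212
  (6381/6059, 11949/6059) → f = 567/415

The binding constraints are q = 0 and 0.9p + 5.3q = 11.4.
Solving simultaneously gives p = 38/3, q = 0.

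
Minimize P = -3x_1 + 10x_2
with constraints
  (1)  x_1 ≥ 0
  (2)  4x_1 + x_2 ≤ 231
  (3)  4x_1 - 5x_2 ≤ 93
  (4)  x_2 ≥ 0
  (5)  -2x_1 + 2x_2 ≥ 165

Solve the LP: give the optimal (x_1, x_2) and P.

The binding constraints are x_1 = 0 and -2x_1 + 2x_2 = 165.
Solving simultaneously gives x_1 = 0, x_2 = 165/2.

x_1 = 0, x_2 = 165/2, minimum P = 825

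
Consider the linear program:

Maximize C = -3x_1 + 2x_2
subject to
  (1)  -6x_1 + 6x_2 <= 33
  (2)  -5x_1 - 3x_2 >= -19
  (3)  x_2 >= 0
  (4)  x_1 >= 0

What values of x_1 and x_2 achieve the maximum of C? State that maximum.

x_1 = 0, x_2 = 11/2, maximum C = 11

Feasible corners and C = -3x_1 + 2x_2:
  (5/16, 93/16) → C = 171/16
  (0, 11/2) → C = 11
  (19/5, 0) → C = -57/5
  (0, 0) → C = 0

The optimum lies where -6x_1 + 6x_2 = 33 and x_1 = 0.
Solving simultaneously gives x_1 = 0, x_2 = 11/2.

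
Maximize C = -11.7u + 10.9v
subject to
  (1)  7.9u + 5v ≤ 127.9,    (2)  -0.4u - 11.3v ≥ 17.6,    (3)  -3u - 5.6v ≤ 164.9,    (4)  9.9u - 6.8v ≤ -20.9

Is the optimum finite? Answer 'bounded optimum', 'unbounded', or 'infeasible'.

bounded optimum

Corner points and C = -11.7u + 10.9v:
  (-176481/3166, 658/1583) → C = 20791721/31660
  (-35585/11459, -16588/11459) → C = 336479/16370
  (-30959/1896, -52327/2528) → C = -874039/25280
The feasible region has finitely many vertices and no improving ray; the maximum is 20791721/31660 at (-176481/3166, 658/1583).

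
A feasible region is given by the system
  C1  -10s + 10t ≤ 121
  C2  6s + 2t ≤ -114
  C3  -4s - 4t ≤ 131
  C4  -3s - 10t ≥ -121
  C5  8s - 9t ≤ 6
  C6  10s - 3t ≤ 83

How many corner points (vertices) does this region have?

Of the 15 pairwise boundary intersections, those satisfying every inequality are:
  (-691/40, -207/40)
  (-897/40, -413/40)
  (-507/35, -474/35)
  (-1155/68, -268/17)

4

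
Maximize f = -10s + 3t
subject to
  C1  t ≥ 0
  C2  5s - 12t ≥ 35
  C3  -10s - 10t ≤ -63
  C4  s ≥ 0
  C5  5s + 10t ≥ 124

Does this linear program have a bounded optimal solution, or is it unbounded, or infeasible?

Vertices and f = -10s + 3t:
  (124/5, 0) → f = -248
  (919/55, 89/22) → f = -3409/22
The feasible region has finitely many vertices and no improving ray; the maximum is -3409/22 at (919/55, 89/22).

bounded optimum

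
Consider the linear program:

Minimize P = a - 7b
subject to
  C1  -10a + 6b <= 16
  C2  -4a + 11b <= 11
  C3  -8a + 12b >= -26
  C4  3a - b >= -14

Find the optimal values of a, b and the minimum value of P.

Extreme points and P = a - 7b:
  (-55/43, 23/43) → P = -216/43
  (-29/6, -97/18) → P = 296/9
  (209/20, 24/5) → P = -463/20

The optimum lies where -4a + 11b = 11 and -8a + 12b = -26.
Solving simultaneously gives a = 209/20, b = 24/5.

a = 209/20, b = 24/5, minimum P = -463/20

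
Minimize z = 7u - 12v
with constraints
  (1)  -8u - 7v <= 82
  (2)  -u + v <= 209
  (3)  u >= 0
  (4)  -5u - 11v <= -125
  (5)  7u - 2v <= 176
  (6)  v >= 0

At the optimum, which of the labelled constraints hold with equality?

Feasible corners and z = 7u - 12v:
  (0, 209) → z = -2508
  (594/5, 1639/5) → z = -3102
  (0, 125/11) → z = -1500/11
  (25, 0) → z = 175
  (176/7, 0) → z = 176

The minimum is at (594/5, 1639/5). Substituting into each constraint, equality holds for (2) and (5); the remaining constraints have slack.

(2) and (5)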